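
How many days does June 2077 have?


June 2077

30 days


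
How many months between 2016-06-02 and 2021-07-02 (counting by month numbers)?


From June 2016 to July 2021
5 years * 12 = 60 months, plus 1 month = 61

61 months


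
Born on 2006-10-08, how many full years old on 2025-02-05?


Birth: 2006-10-08
Reference: 2025-02-05
Year difference: 2025 - 2006 = 19
Birthday not yet reached in 2025, subtract 1

18 years old


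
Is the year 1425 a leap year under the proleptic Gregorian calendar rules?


Gregorian leap year rule: divisible by 4, but not by 100, unless also by 400.
1425 is not divisible by 4 -> not a leap year

No


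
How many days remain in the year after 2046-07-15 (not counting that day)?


Day of year: 196 of 365
Remaining = 365 - 196

169 days


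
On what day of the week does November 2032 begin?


Target: November 1, 2032
Anchor: Jan 1, 2032. With p = 2032 - 1 = 2031: (p + p//4 - p//100 + p//400) mod 7 = (2031 + 507 - 20 + 5) mod 7 = 2523 mod 7 = 3 -> Thursday (Mon=0 ... Sun=6)
Days before November (Jan-Oct): 305 days
Weekday index = (3 + 305) mod 7 = 0

Monday


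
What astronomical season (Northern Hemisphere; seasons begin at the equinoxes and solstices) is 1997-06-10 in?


Date: June 10
Astronomical Spring (approx.; exact equinox/solstice day varies by year): March 20 to June 20
June 10 falls within the Spring window

Spring


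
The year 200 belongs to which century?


Century = (year - 1) // 100 + 1
= (200 - 1) // 100 + 1
= 199 // 100 + 1
= 1 + 1

2nd century


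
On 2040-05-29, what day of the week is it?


Date: May 29, 2040
Anchor: Jan 1, 2040. With p = 2040 - 1 = 2039: (p + p//4 - p//100 + p//400) mod 7 = (2039 + 509 - 20 + 5) mod 7 = 2533 mod 7 = 6 -> Sunday (Mon=0 ... Sun=6)
Days before May (Jan-Apr): 121; offset = 121 + 29 - 1 = 149
Weekday index = (6 + 149) mod 7 = 1

Day of the week: Tuesday


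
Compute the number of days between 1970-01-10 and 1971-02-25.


From 1970-01-10 to 1971-02-25
1970-01-10: day of year = 10
1971-02-25: days before February = 31; day of year = 31 + 25 = 56
Rest of 1970: 365 - 10 = 355
Total = 355 + 56 = 411

411 days


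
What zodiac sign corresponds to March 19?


Date: March 19
Conventional tropical zodiac dates: Pisces from February 19 onward; Aries starts March 21
March 19 falls within the Pisces range

Pisces


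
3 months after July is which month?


July is month 7
7 + 3 = 10

October


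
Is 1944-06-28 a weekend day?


Anchor: Jan 1, 1944. With p = 1944 - 1 = 1943: (p + p//4 - p//100 + p//400) mod 7 = (1943 + 485 - 19 + 4) mod 7 = 2413 mod 7 = 5 -> Saturday (Mon=0 ... Sun=6)
Day of year: 180; offset = 179
Weekday index = (5 + 179) mod 7 = 2 -> Wednesday
Weekend days: Saturday, Sunday

No


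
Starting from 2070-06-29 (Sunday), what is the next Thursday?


Current: Sunday
Target: Thursday
Days ahead: 4

Next Thursday: 2070-07-03


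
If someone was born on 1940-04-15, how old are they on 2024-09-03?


Birth: 1940-04-15
Reference: 2024-09-03
Year difference: 2024 - 1940 = 84

84 years old


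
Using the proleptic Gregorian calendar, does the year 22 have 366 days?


Gregorian leap year rule: divisible by 4, but not by 100, unless also by 400.
22 is not divisible by 4 -> not a leap year

No


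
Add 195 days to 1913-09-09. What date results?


Start: 1913-09-09, add 195 days
September 1913 has 30 days: 30 - 9 = 21 days to September 30 -> 174 left
October 1913 has 31 days -> 143 left
November 1913 has 30 days -> 113 left
December 1913 has 31 days -> 82 left
January 1914 has 31 days -> 51 left
February 1914 has 28 days -> 23 left
March 1914: 23 <= 31 -> lands on March 23

Result: 1914-03-23


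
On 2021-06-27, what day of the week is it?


Date: June 27, 2021
Anchor: Jan 1, 2021. With p = 2021 - 1 = 2020: (p + p//4 - p//100 + p//400) mod 7 = (2020 + 505 - 20 + 5) mod 7 = 2510 mod 7 = 4 -> Friday (Mon=0 ... Sun=6)
Days before June (Jan-May): 151; offset = 151 + 27 - 1 = 177
Weekday index = (4 + 177) mod 7 = 6

Day of the week: Sunday


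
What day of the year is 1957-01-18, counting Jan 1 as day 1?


Date: January 18, 1957
No months before January
Plus 18 days in January

Day of year: 18


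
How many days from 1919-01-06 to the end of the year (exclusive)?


Day of year: 6 of 365
Remaining = 365 - 6

359 days


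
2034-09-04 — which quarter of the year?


Month: September (month 9)
Q1: Jan-Mar, Q2: Apr-Jun, Q3: Jul-Sep, Q4: Oct-Dec

Q3


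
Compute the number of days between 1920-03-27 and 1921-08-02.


From 1920-03-27 to 1921-08-02
1920-03-27: days before March = 31 + 29 = 60 (1920 is a leap year); day of year = 60 + 27 = 87
1921-08-02: days before August = 31 + 28 + 31 + 30 + 31 + 30 + 31 = 212 (1921 is not a leap year); day of year = 212 + 2 = 214
Rest of 1920: 366 - 87 = 279
Total = 279 + 214 = 493

493 days


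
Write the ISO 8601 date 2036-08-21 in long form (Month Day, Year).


ISO 2036-08-21 parses as year=2036, month=08, day=21
Month 8 -> August

August 21, 2036


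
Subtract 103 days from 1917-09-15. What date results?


Start: 1917-09-15, subtract 103 days
Back 15 days from September 15 reaches August 31, 1917 -> 88 left
August 1917 has 31 days -> back to July 31, 1917 -> 57 left
July 1917 has 31 days -> back to June 30, 1917 -> 26 left
June 1917: 30 - 26 = 4 -> lands on June 4

Result: 1917-06-04


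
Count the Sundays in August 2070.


August 2070 has 31 days
Anchor: Jan 1, 2070. With p = 2070 - 1 = 2069: (p + p//4 - p//100 + p//400) mod 7 = (2069 + 517 - 20 + 5) mod 7 = 2571 mod 7 = 2 -> Wednesday (Mon=0 ... Sun=6)
Days before August (Jan-Jul): 212; August 1 index = (2 + 212) mod 7 = 4 -> Friday
First Sunday is August 3
Sundays: 3, 10, 17, 24, 31

5 Sundays


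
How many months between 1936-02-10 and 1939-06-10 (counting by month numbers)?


From February 1936 to June 1939
3 years * 12 = 36 months, plus 4 months = 40

40 months


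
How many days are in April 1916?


April 1916

30 days


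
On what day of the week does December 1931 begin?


Target: December 1, 1931
Anchor: Jan 1, 1931. With p = 1931 - 1 = 1930: (p + p//4 - p//100 + p//400) mod 7 = (1930 + 482 - 19 + 4) mod 7 = 2397 mod 7 = 3 -> Thursday (Mon=0 ... Sun=6)
Days before December (Jan-Nov): 334 days
Weekday index = (3 + 334) mod 7 = 1

Tuesday


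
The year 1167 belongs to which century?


Century = (year - 1) // 100 + 1
= (1167 - 1) // 100 + 1
= 1166 // 100 + 1
= 11 + 1

12th century


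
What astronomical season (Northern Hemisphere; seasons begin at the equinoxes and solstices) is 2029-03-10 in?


Date: March 10
Astronomical Winter (approx.; exact equinox/solstice day varies by year): December 21 to March 19
March 10 falls within the Winter window

Winter


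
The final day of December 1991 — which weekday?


December 1991 has 31 days
Anchor: Jan 1, 1991. With p = 1991 - 1 = 1990: (p + p//4 - p//100 + p//400) mod 7 = (1990 + 497 - 19 + 4) mod 7 = 2472 mod 7 = 1 -> Tuesday (Mon=0 ... Sun=6)
Days before December (Jan-Nov): 334; December 1 index = (1 + 334) mod 7 = 6 -> Sunday
Last day offset: 31 - 1 = 30 days
Weekday index = (6 + 30) mod 7 = 1

Tuesday, December 31


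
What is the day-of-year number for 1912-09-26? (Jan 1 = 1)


Date: September 26, 1912
Days in months 1 through 8: 244
Plus 26 days in September

Day of year: 270


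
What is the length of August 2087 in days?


August 2087

31 days


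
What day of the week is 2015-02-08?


Date: February 8, 2015
Anchor: Jan 1, 2015. With p = 2015 - 1 = 2014: (p + p//4 - p//100 + p//400) mod 7 = (2014 + 503 - 20 + 5) mod 7 = 2502 mod 7 = 3 -> Thursday (Mon=0 ... Sun=6)
Days before February (Jan): 31; offset = 31 + 8 - 1 = 38
Weekday index = (3 + 38) mod 7 = 6

Day of the week: Sunday


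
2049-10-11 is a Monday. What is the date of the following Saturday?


Current: Monday
Target: Saturday
Days ahead: 5

Next Saturday: 2049-10-16


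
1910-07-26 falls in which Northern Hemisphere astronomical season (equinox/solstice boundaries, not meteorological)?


Date: July 26
Astronomical Summer (approx.; exact equinox/solstice day varies by year): June 21 to September 21
July 26 falls within the Summer window

Summer


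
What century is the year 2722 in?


Century = (year - 1) // 100 + 1
= (2722 - 1) // 100 + 1
= 2721 // 100 + 1
= 27 + 1

28th century


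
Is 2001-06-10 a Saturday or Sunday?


Anchor: Jan 1, 2001. With p = 2001 - 1 = 2000: (p + p//4 - p//100 + p//400) mod 7 = (2000 + 500 - 20 + 5) mod 7 = 2485 mod 7 = 0 -> Monday (Mon=0 ... Sun=6)
Day of year: 161; offset = 160
Weekday index = (0 + 160) mod 7 = 6 -> Sunday
Weekend days: Saturday, Sunday

Yes


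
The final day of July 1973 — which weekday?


July 1973 has 31 days
Anchor: Jan 1, 1973. With p = 1973 - 1 = 1972: (p + p//4 - p//100 + p//400) mod 7 = (1972 + 493 - 19 + 4) mod 7 = 2450 mod 7 = 0 -> Monday (Mon=0 ... Sun=6)
Days before July (Jan-Jun): 181; July 1 index = (0 + 181) mod 7 = 6 -> Sunday
Last day offset: 31 - 1 = 30 days
Weekday index = (6 + 30) mod 7 = 1

Tuesday, July 31


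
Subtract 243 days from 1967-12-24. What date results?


Start: 1967-12-24, subtract 243 days
Back 24 days from December 24 reaches November 30, 1967 -> 219 left
November 1967 has 30 days -> back to October 31, 1967 -> 189 left
October 1967 has 31 days -> back to September 30, 1967 -> 158 left
September 1967 has 30 days -> back to August 31, 1967 -> 128 left
August 1967 has 31 days -> back to July 31, 1967 -> 97 left
July 1967 has 31 days -> back to June 30, 1967 -> 66 left
June 1967 has 30 days -> back to May 31, 1967 -> 36 left
May 1967 has 31 days -> back to April 30, 1967 -> 5 left
April 1967: 30 - 5 = 25 -> lands on April 25

Result: 1967-04-25


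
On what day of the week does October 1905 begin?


Target: October 1, 1905
Anchor: Jan 1, 1905. With p = 1905 - 1 = 1904: (p + p//4 - p//100 + p//400) mod 7 = (1904 + 476 - 19 + 4) mod 7 = 2365 mod 7 = 6 -> Sunday (Mon=0 ... Sun=6)
Days before October (Jan-Sep): 273 days
Weekday index = (6 + 273) mod 7 = 6

Sunday


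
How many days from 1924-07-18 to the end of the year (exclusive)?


Day of year: 200 of 366
Remaining = 366 - 200

166 days


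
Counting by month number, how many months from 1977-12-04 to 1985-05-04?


From December 1977 to May 1985
8 years * 12 = 96 months, minus 7 months = 89

89 months


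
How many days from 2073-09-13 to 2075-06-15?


From 2073-09-13 to 2075-06-15
2073-09-13: days before September = 31 + 28 + 31 + 30 + 31 + 30 + 31 + 31 = 243 (2073 is not a leap year); day of year = 243 + 13 = 256
2075-06-15: days before June = 31 + 28 + 31 + 30 + 31 = 151 (2075 is not a leap year); day of year = 151 + 15 = 166
Rest of 2073: 365 - 256 = 109
Full years 2074 (365): 365
Total = 109 + 365 + 166 = 640

640 days


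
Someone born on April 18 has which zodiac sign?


Date: April 18
Conventional tropical zodiac dates: Aries from March 21 onward; Taurus starts April 20
April 18 falls within the Aries range

Aries


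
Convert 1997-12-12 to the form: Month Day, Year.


ISO 1997-12-12 parses as year=1997, month=12, day=12
Month 12 -> December

December 12, 1997


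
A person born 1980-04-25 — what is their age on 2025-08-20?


Birth: 1980-04-25
Reference: 2025-08-20
Year difference: 2025 - 1980 = 45

45 years old


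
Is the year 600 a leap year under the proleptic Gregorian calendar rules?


Gregorian leap year rule: divisible by 4, but not by 100, unless also by 400.
600 is divisible by 100 but not 400 -> not a leap year

No


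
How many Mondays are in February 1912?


February 1912 has 29 days
Anchor: Jan 1, 1912. With p = 1912 - 1 = 1911: (p + p//4 - p//100 + p//400) mod 7 = (1911 + 477 - 19 + 4) mod 7 = 2373 mod 7 = 0 -> Monday (Mon=0 ... Sun=6)
Days before February (Jan): 31; February 1 index = (0 + 31) mod 7 = 3 -> Thursday
First Monday is February 5
Mondays: 5, 12, 19, 26

4 Mondays


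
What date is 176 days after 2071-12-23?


Start: 2071-12-23, add 176 days
December 2071 has 31 days: 31 - 23 = 8 days to December 31 -> 168 left
January 2072 has 31 days -> 137 left
February 2072 has 29 days -> 108 left
March 2072 has 31 days -> 77 left
April 2072 has 30 days -> 47 left
May 2072 has 31 days -> 16 left
June 2072: 16 <= 30 -> lands on June 16

Result: 2072-06-16


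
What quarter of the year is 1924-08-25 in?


Month: August (month 8)
Q1: Jan-Mar, Q2: Apr-Jun, Q3: Jul-Sep, Q4: Oct-Dec

Q3


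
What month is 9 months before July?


July is month 7
7 - 9 = -2; wrap: -2 + 12 = 10

October


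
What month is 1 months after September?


September is month 9
9 + 1 = 10

October


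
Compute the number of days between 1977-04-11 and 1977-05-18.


From 1977-04-11 to 1977-05-18
1977-04-11: days before April = 31 + 28 + 31 = 90 (1977 is not a leap year); day of year = 90 + 11 = 101
1977-05-18: days before May = 31 + 28 + 31 + 30 = 120 (1977 is not a leap year); day of year = 120 + 18 = 138
Same year: 138 - 101 = 37

37 days


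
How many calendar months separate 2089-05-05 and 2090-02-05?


From May 2089 to February 2090
1 year * 12 = 12 months, minus 3 months = 9

9 months


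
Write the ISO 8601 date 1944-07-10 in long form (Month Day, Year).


ISO 1944-07-10 parses as year=1944, month=07, day=10
Month 7 -> July

July 10, 1944


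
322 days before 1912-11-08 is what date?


Start: 1912-11-08, subtract 322 days
Back 8 days from November 8 reaches October 31, 1912 -> 314 left
October 1912 has 31 days -> back to September 30, 1912 -> 283 left
September 1912 has 30 days -> back to August 31, 1912 -> 253 left
August 1912 has 31 days -> back to July 31, 1912 -> 222 left
July 1912 has 31 days -> back to June 30, 1912 -> 191 left
June 1912 has 30 days -> back to May 31, 1912 -> 161 left
May 1912 has 31 days -> back to April 30, 1912 -> 130 left
April 1912 has 30 days -> back to March 31, 1912 -> 100 left
March 1912 has 31 days -> back to February 29, 1912 -> 69 left
February 1912 has 29 days -> back to January 31, 1912 -> 40 left
January 1912 has 31 days -> back to December 31, 1911 -> 9 left
December 1911: 31 - 9 = 22 -> lands on December 22

Result: 1911-12-22


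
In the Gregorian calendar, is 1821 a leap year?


Gregorian leap year rule: divisible by 4, but not by 100, unless also by 400.
1821 is not divisible by 4 -> not a leap year

No


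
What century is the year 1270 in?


Century = (year - 1) // 100 + 1
= (1270 - 1) // 100 + 1
= 1269 // 100 + 1
= 12 + 1

13th century


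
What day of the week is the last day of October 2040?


October 2040 has 31 days
Anchor: Jan 1, 2040. With p = 2040 - 1 = 2039: (p + p//4 - p//100 + p//400) mod 7 = (2039 + 509 - 20 + 5) mod 7 = 2533 mod 7 = 6 -> Sunday (Mon=0 ... Sun=6)
Days before October (Jan-Sep): 274; October 1 index = (6 + 274) mod 7 = 0 -> Monday
Last day offset: 31 - 1 = 30 days
Weekday index = (0 + 30) mod 7 = 2

Wednesday, October 31


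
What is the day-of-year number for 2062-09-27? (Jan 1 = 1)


Date: September 27, 2062
Days in months 1 through 8: 243
Plus 27 days in September

Day of year: 270


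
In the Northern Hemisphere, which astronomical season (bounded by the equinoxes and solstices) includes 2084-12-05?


Date: December 5
Astronomical Autumn (approx.; exact equinox/solstice day varies by year): September 22 to December 20
December 5 falls within the Autumn window

Autumn


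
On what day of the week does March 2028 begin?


Target: March 1, 2028
Anchor: Jan 1, 2028. With p = 2028 - 1 = 2027: (p + p//4 - p//100 + p//400) mod 7 = (2027 + 506 - 20 + 5) mod 7 = 2518 mod 7 = 5 -> Saturday (Mon=0 ... Sun=6)
Days before March (Jan-Feb): 60 days
Weekday index = (5 + 60) mod 7 = 2

Wednesday


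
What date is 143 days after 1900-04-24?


Start: 1900-04-24, add 143 days
April 1900 has 30 days: 30 - 24 = 6 days to April 30 -> 137 left
May 1900 has 31 days -> 106 left
June 1900 has 30 days -> 76 left
July 1900 has 31 days -> 45 left
August 1900 has 31 days -> 14 left
September 1900: 14 <= 30 -> lands on September 14

Result: 1900-09-14


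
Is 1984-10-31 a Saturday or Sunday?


Anchor: Jan 1, 1984. With p = 1984 - 1 = 1983: (p + p//4 - p//100 + p//400) mod 7 = (1983 + 495 - 19 + 4) mod 7 = 2463 mod 7 = 6 -> Sunday (Mon=0 ... Sun=6)
Day of year: 305; offset = 304
Weekday index = (6 + 304) mod 7 = 2 -> Wednesday
Weekend days: Saturday, Sunday

No


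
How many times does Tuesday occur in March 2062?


March 2062 has 31 days
Anchor: Jan 1, 2062. With p = 2062 - 1 = 2061: (p + p//4 - p//100 + p//400) mod 7 = (2061 + 515 - 20 + 5) mod 7 = 2561 mod 7 = 6 -> Sunday (Mon=0 ... Sun=6)
Days before March (Jan-Feb): 59; March 1 index = (6 + 59) mod 7 = 2 -> Wednesday
First Tuesday is March 7
Tuesdays: 7, 14, 21, 28

4 Tuesdays


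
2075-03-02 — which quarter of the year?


Month: March (month 3)
Q1: Jan-Mar, Q2: Apr-Jun, Q3: Jul-Sep, Q4: Oct-Dec

Q1


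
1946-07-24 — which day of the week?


Date: July 24, 1946
Anchor: Jan 1, 1946. With p = 1946 - 1 = 1945: (p + p//4 - p//100 + p//400) mod 7 = (1945 + 486 - 19 + 4) mod 7 = 2416 mod 7 = 1 -> Tuesday (Mon=0 ... Sun=6)
Days before July (Jan-Jun): 181; offset = 181 + 24 - 1 = 204
Weekday index = (1 + 204) mod 7 = 2

Day of the week: Wednesday


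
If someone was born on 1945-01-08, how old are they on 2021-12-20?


Birth: 1945-01-08
Reference: 2021-12-20
Year difference: 2021 - 1945 = 76

76 years old


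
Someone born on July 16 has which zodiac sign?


Date: July 16
Conventional tropical zodiac dates: Cancer from June 21 onward; Leo starts July 23
July 16 falls within the Cancer range

Cancer


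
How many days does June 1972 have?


June 1972

30 days


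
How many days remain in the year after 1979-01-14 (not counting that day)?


Day of year: 14 of 365
Remaining = 365 - 14

351 days


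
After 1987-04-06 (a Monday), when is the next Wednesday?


Current: Monday
Target: Wednesday
Days ahead: 2

Next Wednesday: 1987-04-08


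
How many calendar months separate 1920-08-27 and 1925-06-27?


From August 1920 to June 1925
5 years * 12 = 60 months, minus 2 months = 58

58 months


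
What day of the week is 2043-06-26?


Date: June 26, 2043
Anchor: Jan 1, 2043. With p = 2043 - 1 = 2042: (p + p//4 - p//100 + p//400) mod 7 = (2042 + 510 - 20 + 5) mod 7 = 2537 mod 7 = 3 -> Thursday (Mon=0 ... Sun=6)
Days before June (Jan-May): 151; offset = 151 + 26 - 1 = 176
Weekday index = (3 + 176) mod 7 = 4

Day of the week: Friday


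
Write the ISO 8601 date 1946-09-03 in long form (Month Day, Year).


ISO 1946-09-03 parses as year=1946, month=09, day=03
Month 9 -> September

September 3, 1946


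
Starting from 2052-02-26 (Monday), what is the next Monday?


Current: Monday
Target: Monday
Days ahead: 7

Next Monday: 2052-03-04


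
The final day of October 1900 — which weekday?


October 1900 has 31 days
Anchor: Jan 1, 1900. With p = 1900 - 1 = 1899: (p + p//4 - p//100 + p//400) mod 7 = (1899 + 474 - 18 + 4) mod 7 = 2359 mod 7 = 0 -> Monday (Mon=0 ... Sun=6)
Days before October (Jan-Sep): 273; October 1 index = (0 + 273) mod 7 = 0 -> Monday
Last day offset: 31 - 1 = 30 days
Weekday index = (0 + 30) mod 7 = 2

Wednesday, October 31


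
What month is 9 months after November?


November is month 11
11 + 9 = 20; wrap: 20 - 12 = 8

August


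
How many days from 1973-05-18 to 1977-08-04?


From 1973-05-18 to 1977-08-04
1973-05-18: days before May = 31 + 28 + 31 + 30 = 120 (1973 is not a leap year); day of year = 120 + 18 = 138
1977-08-04: days before August = 31 + 28 + 31 + 30 + 31 + 30 + 31 = 212 (1977 is not a leap year); day of year = 212 + 4 = 216
Rest of 1973: 365 - 138 = 227
Full years 1974 (365), 1975 (365), 1976 (366): 1096
Total = 227 + 1096 + 216 = 1539

1539 days


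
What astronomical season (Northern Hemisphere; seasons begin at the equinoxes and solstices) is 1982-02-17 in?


Date: February 17
Astronomical Winter (approx.; exact equinox/solstice day varies by year): December 21 to March 19
February 17 falls within the Winter window

Winter


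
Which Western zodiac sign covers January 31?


Date: January 31
Conventional tropical zodiac dates: Aquarius from January 20 onward; Pisces starts February 19
January 31 falls within the Aquarius range

Aquarius


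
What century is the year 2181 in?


Century = (year - 1) // 100 + 1
= (2181 - 1) // 100 + 1
= 2180 // 100 + 1
= 21 + 1

22nd century


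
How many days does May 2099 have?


May 2099

31 days


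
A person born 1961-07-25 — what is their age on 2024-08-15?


Birth: 1961-07-25
Reference: 2024-08-15
Year difference: 2024 - 1961 = 63

63 years old


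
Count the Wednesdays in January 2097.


January 2097 has 31 days
Anchor: Jan 1, 2097. With p = 2097 - 1 = 2096: (p + p//4 - p//100 + p//400) mod 7 = (2096 + 524 - 20 + 5) mod 7 = 2605 mod 7 = 1 -> Tuesday (Mon=0 ... Sun=6)
January 1 is the anchor itself -> Tuesday
First Wednesday is January 2
Wednesdays: 2, 9, 16, 23, 30

5 Wednesdays


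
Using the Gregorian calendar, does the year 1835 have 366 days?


Gregorian leap year rule: divisible by 4, but not by 100, unless also by 400.
1835 is not divisible by 4 -> not a leap year

No


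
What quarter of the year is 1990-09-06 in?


Month: September (month 9)
Q1: Jan-Mar, Q2: Apr-Jun, Q3: Jul-Sep, Q4: Oct-Dec

Q3


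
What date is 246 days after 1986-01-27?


Start: 1986-01-27, add 246 days
January 1986 has 31 days: 31 - 27 = 4 days to January 31 -> 242 left
February 1986 has 28 days -> 214 left
March 1986 has 31 days -> 183 left
April 1986 has 30 days -> 153 left
May 1986 has 31 days -> 122 left
June 1986 has 30 days -> 92 left
July 1986 has 31 days -> 61 left
August 1986 has 31 days -> 30 left
September 1986: 30 <= 30 -> lands on September 30

Result: 1986-09-30


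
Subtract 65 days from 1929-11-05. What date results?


Start: 1929-11-05, subtract 65 days
Back 5 days from November 5 reaches October 31, 1929 -> 60 left
October 1929 has 31 days -> back to September 30, 1929 -> 29 left
September 1929: 30 - 29 = 1 -> lands on September 1

Result: 1929-09-01


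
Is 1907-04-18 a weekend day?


Anchor: Jan 1, 1907. With p = 1907 - 1 = 1906: (p + p//4 - p//100 + p//400) mod 7 = (1906 + 476 - 19 + 4) mod 7 = 2367 mod 7 = 1 -> Tuesday (Mon=0 ... Sun=6)
Day of year: 108; offset = 107
Weekday index = (1 + 107) mod 7 = 3 -> Thursday
Weekend days: Saturday, Sunday

No


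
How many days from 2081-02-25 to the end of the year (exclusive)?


Day of year: 56 of 365
Remaining = 365 - 56

309 days


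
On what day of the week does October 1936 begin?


Target: October 1, 1936
Anchor: Jan 1, 1936. With p = 1936 - 1 = 1935: (p + p//4 - p//100 + p//400) mod 7 = (1935 + 483 - 19 + 4) mod 7 = 2403 mod 7 = 2 -> Wednesday (Mon=0 ... Sun=6)
Days before October (Jan-Sep): 274 days
Weekday index = (2 + 274) mod 7 = 3

Thursday


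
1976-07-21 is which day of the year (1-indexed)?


Date: July 21, 1976
Days in months 1 through 6: 182
Plus 21 days in July

Day of year: 203


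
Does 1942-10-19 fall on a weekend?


Anchor: Jan 1, 1942. With p = 1942 - 1 = 1941: (p + p//4 - p//100 + p//400) mod 7 = (1941 + 485 - 19 + 4) mod 7 = 2411 mod 7 = 3 -> Thursday (Mon=0 ... Sun=6)
Day of year: 292; offset = 291
Weekday index = (3 + 291) mod 7 = 0 -> Monday
Weekend days: Saturday, Sunday

No


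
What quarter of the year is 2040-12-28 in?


Month: December (month 12)
Q1: Jan-Mar, Q2: Apr-Jun, Q3: Jul-Sep, Q4: Oct-Dec

Q4


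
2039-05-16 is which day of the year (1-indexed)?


Date: May 16, 2039
Days in months 1 through 4: 120
Plus 16 days in May

Day of year: 136


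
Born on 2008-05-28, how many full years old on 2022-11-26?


Birth: 2008-05-28
Reference: 2022-11-26
Year difference: 2022 - 2008 = 14

14 years old


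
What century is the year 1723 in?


Century = (year - 1) // 100 + 1
= (1723 - 1) // 100 + 1
= 1722 // 100 + 1
= 17 + 1

18th century


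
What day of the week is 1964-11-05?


Date: November 5, 1964
Anchor: Jan 1, 1964. With p = 1964 - 1 = 1963: (p + p//4 - p//100 + p//400) mod 7 = (1963 + 490 - 19 + 4) mod 7 = 2438 mod 7 = 2 -> Wednesday (Mon=0 ... Sun=6)
Days before November (Jan-Oct): 305; offset = 305 + 5 - 1 = 309
Weekday index = (2 + 309) mod 7 = 3

Day of the week: Thursday


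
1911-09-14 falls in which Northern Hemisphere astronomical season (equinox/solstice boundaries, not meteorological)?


Date: September 14
Astronomical Summer (approx.; exact equinox/solstice day varies by year): June 21 to September 21
September 14 falls within the Summer window

Summer


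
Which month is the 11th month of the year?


Month 11 of 12

November


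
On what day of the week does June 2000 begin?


Target: June 1, 2000
Anchor: Jan 1, 2000. With p = 2000 - 1 = 1999: (p + p//4 - p//100 + p//400) mod 7 = (1999 + 499 - 19 + 4) mod 7 = 2483 mod 7 = 5 -> Saturday (Mon=0 ... Sun=6)
Days before June (Jan-May): 152 days
Weekday index = (5 + 152) mod 7 = 3

Thursday


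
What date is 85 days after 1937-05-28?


Start: 1937-05-28, add 85 days
May 1937 has 31 days: 31 - 28 = 3 days to May 31 -> 82 left
June 1937 has 30 days -> 52 left
July 1937 has 31 days -> 21 left
August 1937: 21 <= 31 -> lands on August 21

Result: 1937-08-21


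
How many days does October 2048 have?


October 2048

31 days


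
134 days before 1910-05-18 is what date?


Start: 1910-05-18, subtract 134 days
Back 18 days from May 18 reaches April 30, 1910 -> 116 left
April 1910 has 30 days -> back to March 31, 1910 -> 86 left
March 1910 has 31 days -> back to February 28, 1910 -> 55 left
February 1910 has 28 days -> back to January 31, 1910 -> 27 left
January 1910: 31 - 27 = 4 -> lands on January 4

Result: 1910-01-04


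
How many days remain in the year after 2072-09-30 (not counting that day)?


Day of year: 274 of 366
Remaining = 366 - 274

92 days


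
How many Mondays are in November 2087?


November 2087 has 30 days
Anchor: Jan 1, 2087. With p = 2087 - 1 = 2086: (p + p//4 - p//100 + p//400) mod 7 = (2086 + 521 - 20 + 5) mod 7 = 2592 mod 7 = 2 -> Wednesday (Mon=0 ... Sun=6)
Days before November (Jan-Oct): 304; November 1 index = (2 + 304) mod 7 = 5 -> Saturday
First Monday is November 3
Mondays: 3, 10, 17, 24

4 Mondays


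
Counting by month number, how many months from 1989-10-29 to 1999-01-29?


From October 1989 to January 1999
10 years * 12 = 120 months, minus 9 months = 111

111 months


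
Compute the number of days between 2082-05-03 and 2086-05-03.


From 2082-05-03 to 2086-05-03
2082-05-03: days before May = 31 + 28 + 31 + 30 = 120 (2082 is not a leap year); day of year = 120 + 3 = 123
2086-05-03: days before May = 31 + 28 + 31 + 30 = 120 (2086 is not a leap year); day of year = 120 + 3 = 123
Rest of 2082: 365 - 123 = 242
Full years 2083 (365), 2084 (366), 2085 (365): 1096
Total = 242 + 1096 + 123 = 1461

1461 days


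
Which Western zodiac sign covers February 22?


Date: February 22
Conventional tropical zodiac dates: Pisces from February 19 onward; Aries starts March 21
February 22 falls within the Pisces range

Pisces


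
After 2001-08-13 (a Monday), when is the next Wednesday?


Current: Monday
Target: Wednesday
Days ahead: 2

Next Wednesday: 2001-08-15


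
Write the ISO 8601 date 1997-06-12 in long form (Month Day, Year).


ISO 1997-06-12 parses as year=1997, month=06, day=12
Month 6 -> June

June 12, 1997


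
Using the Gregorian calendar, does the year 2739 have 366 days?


Gregorian leap year rule: divisible by 4, but not by 100, unless also by 400.
2739 is not divisible by 4 -> not a leap year

No


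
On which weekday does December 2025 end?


December 2025 has 31 days
Anchor: Jan 1, 2025. With p = 2025 - 1 = 2024: (p + p//4 - p//100 + p//400) mod 7 = (2024 + 506 - 20 + 5) mod 7 = 2515 mod 7 = 2 -> Wednesday (Mon=0 ... Sun=6)
Days before December (Jan-Nov): 334; December 1 index = (2 + 334) mod 7 = 0 -> Monday
Last day offset: 31 - 1 = 30 days
Weekday index = (0 + 30) mod 7 = 2

Wednesday, December 31


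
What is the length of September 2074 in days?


September 2074

30 days


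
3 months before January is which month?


January is month 1
1 - 3 = -2; wrap: -2 + 12 = 10

October


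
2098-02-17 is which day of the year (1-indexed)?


Date: February 17, 2098
Days in months 1 through 1: 31
Plus 17 days in February

Day of year: 48


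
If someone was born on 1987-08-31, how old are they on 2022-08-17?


Birth: 1987-08-31
Reference: 2022-08-17
Year difference: 2022 - 1987 = 35
Birthday not yet reached in 2022, subtract 1

34 years old


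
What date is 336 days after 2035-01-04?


Start: 2035-01-04, add 336 days
January 2035 has 31 days: 31 - 4 = 27 days to January 31 -> 309 left
February 2035 has 28 days -> 281 left
March 2035 has 31 days -> 250 left
April 2035 has 30 days -> 220 left
May 2035 has 31 days -> 189 left
June 2035 has 30 days -> 159 left
July 2035 has 31 days -> 128 left
August 2035 has 31 days -> 97 left
September 2035 has 30 days -> 67 left
October 2035 has 31 days -> 36 left
November 2035 has 30 days -> 6 left
December 2035: 6 <= 31 -> lands on December 6

Result: 2035-12-06


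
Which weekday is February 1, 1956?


Target: February 1, 1956
Anchor: Jan 1, 1956. With p = 1956 - 1 = 1955: (p + p//4 - p//100 + p//400) mod 7 = (1955 + 488 - 19 + 4) mod 7 = 2428 mod 7 = 6 -> Sunday (Mon=0 ... Sun=6)
Days before February (Jan): 31 days
Weekday index = (6 + 31) mod 7 = 2

Wednesday


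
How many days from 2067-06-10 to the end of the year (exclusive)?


Day of year: 161 of 365
Remaining = 365 - 161

204 days


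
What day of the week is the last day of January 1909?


January 1909 has 31 days
Anchor: Jan 1, 1909. With p = 1909 - 1 = 1908: (p + p//4 - p//100 + p//400) mod 7 = (1908 + 477 - 19 + 4) mod 7 = 2370 mod 7 = 4 -> Friday (Mon=0 ... Sun=6)
January 1 is the anchor itself -> Friday
Last day offset: 31 - 1 = 30 days
Weekday index = (4 + 30) mod 7 = 6

Sunday, January 31


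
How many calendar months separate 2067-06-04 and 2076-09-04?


From June 2067 to September 2076
9 years * 12 = 108 months, plus 3 months = 111

111 months


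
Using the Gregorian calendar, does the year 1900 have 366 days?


Gregorian leap year rule: divisible by 4, but not by 100, unless also by 400.
1900 is divisible by 100 but not 400 -> not a leap year

No


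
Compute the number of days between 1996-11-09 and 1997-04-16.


From 1996-11-09 to 1997-04-16
1996-11-09: days before November = 31 + 29 + 31 + 30 + 31 + 30 + 31 + 31 + 30 + 31 = 305 (1996 is a leap year); day of year = 305 + 9 = 314
1997-04-16: days before April = 31 + 28 + 31 = 90 (1997 is not a leap year); day of year = 90 + 16 = 106
Rest of 1996: 366 - 314 = 52
Total = 52 + 106 = 158

158 days


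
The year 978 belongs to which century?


Century = (year - 1) // 100 + 1
= (978 - 1) // 100 + 1
= 977 // 100 + 1
= 9 + 1

10th century


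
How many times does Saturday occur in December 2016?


December 2016 has 31 days
Anchor: Jan 1, 2016. With p = 2016 - 1 = 2015: (p + p//4 - p//100 + p//400) mod 7 = (2015 + 503 - 20 + 5) mod 7 = 2503 mod 7 = 4 -> Friday (Mon=0 ... Sun=6)
Days before December (Jan-Nov): 335; December 1 index = (4 + 335) mod 7 = 3 -> Thursday
First Saturday is December 3
Saturdays: 3, 10, 17, 24, 31

5 Saturdays


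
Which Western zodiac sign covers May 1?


Date: May 1
Conventional tropical zodiac dates: Taurus from April 20 onward; Gemini starts May 21
May 1 falls within the Taurus range

Taurus


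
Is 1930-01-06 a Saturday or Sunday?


Anchor: Jan 1, 1930. With p = 1930 - 1 = 1929: (p + p//4 - p//100 + p//400) mod 7 = (1929 + 482 - 19 + 4) mod 7 = 2396 mod 7 = 2 -> Wednesday (Mon=0 ... Sun=6)
Day of year: 6; offset = 5
Weekday index = (2 + 5) mod 7 = 0 -> Monday
Weekend days: Saturday, Sunday

No


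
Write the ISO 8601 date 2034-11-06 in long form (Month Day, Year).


ISO 2034-11-06 parses as year=2034, month=11, day=06
Month 11 -> November

November 6, 2034


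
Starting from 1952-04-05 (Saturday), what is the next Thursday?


Current: Saturday
Target: Thursday
Days ahead: 5

Next Thursday: 1952-04-10


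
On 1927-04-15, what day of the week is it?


Date: April 15, 1927
Anchor: Jan 1, 1927. With p = 1927 - 1 = 1926: (p + p//4 - p//100 + p//400) mod 7 = (1926 + 481 - 19 + 4) mod 7 = 2392 mod 7 = 5 -> Saturday (Mon=0 ... Sun=6)
Days before April (Jan-Mar): 90; offset = 90 + 15 - 1 = 104
Weekday index = (5 + 104) mod 7 = 4

Day of the week: Friday


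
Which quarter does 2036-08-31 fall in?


Month: August (month 8)
Q1: Jan-Mar, Q2: Apr-Jun, Q3: Jul-Sep, Q4: Oct-Dec

Q3


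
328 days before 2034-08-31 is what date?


Start: 2034-08-31, subtract 328 days
Back 31 days from August 31 reaches July 31, 2034 -> 297 left
July 2034 has 31 days -> back to June 30, 2034 -> 266 left
June 2034 has 30 days -> back to May 31, 2034 -> 236 left
May 2034 has 31 days -> back to April 30, 2034 -> 205 left
April 2034 has 30 days -> back to March 31, 2034 -> 175 left
March 2034 has 31 days -> back to February 28, 2034 -> 144 left
February 2034 has 28 days -> back to January 31, 2034 -> 116 left
January 2034 has 31 days -> back to December 31, 2033 -> 85 left
December 2033 has 31 days -> back to November 30, 2033 -> 54 left
November 2033 has 30 days -> back to October 31, 2033 -> 24 left
October 2033: 31 - 24 = 7 -> lands on October 7

Result: 2033-10-07


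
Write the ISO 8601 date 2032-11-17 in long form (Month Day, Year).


ISO 2032-11-17 parses as year=2032, month=11, day=17
Month 11 -> November

November 17, 2032


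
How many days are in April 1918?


April 1918

30 days


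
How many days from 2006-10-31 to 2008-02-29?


From 2006-10-31 to 2008-02-29
2006-10-31: days before October = 31 + 28 + 31 + 30 + 31 + 30 + 31 + 31 + 30 = 273 (2006 is not a leap year); day of year = 273 + 31 = 304
2008-02-29: days before February = 31; day of year = 31 + 29 = 60
Rest of 2006: 365 - 304 = 61
Full years 2007 (365): 365
Total = 61 + 365 + 60 = 486

486 days


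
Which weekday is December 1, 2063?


Target: December 1, 2063
Anchor: Jan 1, 2063. With p = 2063 - 1 = 2062: (p + p//4 - p//100 + p//400) mod 7 = (2062 + 515 - 20 + 5) mod 7 = 2562 mod 7 = 0 -> Monday (Mon=0 ... Sun=6)
Days before December (Jan-Nov): 334 days
Weekday index = (0 + 334) mod 7 = 5

Saturday


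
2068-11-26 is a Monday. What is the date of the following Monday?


Current: Monday
Target: Monday
Days ahead: 7

Next Monday: 2068-12-03


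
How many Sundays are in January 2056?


January 2056 has 31 days
Anchor: Jan 1, 2056. With p = 2056 - 1 = 2055: (p + p//4 - p//100 + p//400) mod 7 = (2055 + 513 - 20 + 5) mod 7 = 2553 mod 7 = 5 -> Saturday (Mon=0 ... Sun=6)
January 1 is the anchor itself -> Saturday
First Sunday is January 2
Sundays: 2, 9, 16, 23, 30

5 Sundays


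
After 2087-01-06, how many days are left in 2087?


Day of year: 6 of 365
Remaining = 365 - 6

359 days


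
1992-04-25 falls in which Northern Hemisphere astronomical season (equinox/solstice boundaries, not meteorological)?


Date: April 25
Astronomical Spring (approx.; exact equinox/solstice day varies by year): March 20 to June 20
April 25 falls within the Spring window

Spring


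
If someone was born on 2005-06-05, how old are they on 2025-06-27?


Birth: 2005-06-05
Reference: 2025-06-27
Year difference: 2025 - 2005 = 20

20 years old


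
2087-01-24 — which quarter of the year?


Month: January (month 1)
Q1: Jan-Mar, Q2: Apr-Jun, Q3: Jul-Sep, Q4: Oct-Dec

Q1


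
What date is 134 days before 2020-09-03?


Start: 2020-09-03, subtract 134 days
Back 3 days from September 3 reaches August 31, 2020 -> 131 left
August 2020 has 31 days -> back to July 31, 2020 -> 100 left
July 2020 has 31 days -> back to June 30, 2020 -> 69 left
June 2020 has 30 days -> back to May 31, 2020 -> 39 left
May 2020 has 31 days -> back to April 30, 2020 -> 8 left
April 2020: 30 - 8 = 22 -> lands on April 22

Result: 2020-04-22


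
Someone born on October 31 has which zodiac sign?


Date: October 31
Conventional tropical zodiac dates: Scorpio from October 23 onward; Sagittarius starts November 22
October 31 falls within the Scorpio range

Scorpio


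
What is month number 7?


Month 7 of 12

July


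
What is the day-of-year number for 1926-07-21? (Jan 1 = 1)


Date: July 21, 1926
Days in months 1 through 6: 181
Plus 21 days in July

Day of year: 202


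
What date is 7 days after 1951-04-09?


Start: 1951-04-09, add 7 days
April 1951 has 30 days; 9 + 7 = 16 stays within April

Result: 1951-04-16


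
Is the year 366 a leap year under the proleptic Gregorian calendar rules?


Gregorian leap year rule: divisible by 4, but not by 100, unless also by 400.
366 is not divisible by 4 -> not a leap year

No


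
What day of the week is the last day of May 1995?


May 1995 has 31 days
Anchor: Jan 1, 1995. With p = 1995 - 1 = 1994: (p + p//4 - p//100 + p//400) mod 7 = (1994 + 498 - 19 + 4) mod 7 = 2477 mod 7 = 6 -> Sunday (Mon=0 ... Sun=6)
Days before May (Jan-Apr): 120; May 1 index = (6 + 120) mod 7 = 0 -> Monday
Last day offset: 31 - 1 = 30 days
Weekday index = (0 + 30) mod 7 = 2

Wednesday, May 31


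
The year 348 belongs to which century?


Century = (year - 1) // 100 + 1
= (348 - 1) // 100 + 1
= 347 // 100 + 1
= 3 + 1

4th century


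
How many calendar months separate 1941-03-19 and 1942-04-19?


From March 1941 to April 1942
1 year * 12 = 12 months, plus 1 month = 13

13 months


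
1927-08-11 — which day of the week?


Date: August 11, 1927
Anchor: Jan 1, 1927. With p = 1927 - 1 = 1926: (p + p//4 - p//100 + p//400) mod 7 = (1926 + 481 - 19 + 4) mod 7 = 2392 mod 7 = 5 -> Saturday (Mon=0 ... Sun=6)
Days before August (Jan-Jul): 212; offset = 212 + 11 - 1 = 222
Weekday index = (5 + 222) mod 7 = 3

Day of the week: Thursday


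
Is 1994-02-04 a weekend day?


Anchor: Jan 1, 1994. With p = 1994 - 1 = 1993: (p + p//4 - p//100 + p//400) mod 7 = (1993 + 498 - 19 + 4) mod 7 = 2476 mod 7 = 5 -> Saturday (Mon=0 ... Sun=6)
Day of year: 35; offset = 34
Weekday index = (5 + 34) mod 7 = 4 -> Friday
Weekend days: Saturday, Sunday

No


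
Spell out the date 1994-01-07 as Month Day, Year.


ISO 1994-01-07 parses as year=1994, month=01, day=07
Month 1 -> January

January 7, 1994


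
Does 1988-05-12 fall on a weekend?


Anchor: Jan 1, 1988. With p = 1988 - 1 = 1987: (p + p//4 - p//100 + p//400) mod 7 = (1987 + 496 - 19 + 4) mod 7 = 2468 mod 7 = 4 -> Friday (Mon=0 ... Sun=6)
Day of year: 133; offset = 132
Weekday index = (4 + 132) mod 7 = 3 -> Thursday
Weekend days: Saturday, Sunday

No


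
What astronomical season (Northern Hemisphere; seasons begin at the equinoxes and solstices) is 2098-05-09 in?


Date: May 9
Astronomical Spring (approx.; exact equinox/solstice day varies by year): March 20 to June 20
May 9 falls within the Spring window

Spring


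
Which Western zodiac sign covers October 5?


Date: October 5
Conventional tropical zodiac dates: Libra from September 23 onward; Scorpio starts October 23
October 5 falls within the Libra range

Libra


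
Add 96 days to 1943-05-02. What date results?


Start: 1943-05-02, add 96 days
May 1943 has 31 days: 31 - 2 = 29 days to May 31 -> 67 left
June 1943 has 30 days -> 37 left
July 1943 has 31 days -> 6 left
August 1943: 6 <= 31 -> lands on August 6

Result: 1943-08-06


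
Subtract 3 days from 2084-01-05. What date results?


Start: 2084-01-05, subtract 3 days
5 - 3 = 2 stays within January 2084

Result: 2084-01-02


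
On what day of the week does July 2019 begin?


Target: July 1, 2019
Anchor: Jan 1, 2019. With p = 2019 - 1 = 2018: (p + p//4 - p//100 + p//400) mod 7 = (2018 + 504 - 20 + 5) mod 7 = 2507 mod 7 = 1 -> Tuesday (Mon=0 ... Sun=6)
Days before July (Jan-Jun): 181 days
Weekday index = (1 + 181) mod 7 = 0

Monday
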